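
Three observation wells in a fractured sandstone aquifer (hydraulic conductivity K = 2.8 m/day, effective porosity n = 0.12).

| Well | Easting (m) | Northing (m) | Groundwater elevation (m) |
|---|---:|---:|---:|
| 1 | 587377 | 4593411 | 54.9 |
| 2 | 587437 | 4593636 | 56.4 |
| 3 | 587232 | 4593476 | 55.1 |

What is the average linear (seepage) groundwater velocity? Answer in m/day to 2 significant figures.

Differences from 1: to 2 (Δx, Δy, Δh) = (60, 225, +1.5); to 3 = (-145, 65, +0.2).
Determinant of the coordinate differences = 60·65 − (-145)·225 = 36525.
∂h/∂x = [(+1.5)·65 − (+0.2)·225] / 36525 = +0.001437
∂h/∂y = [60·(+0.2) − (-145)·(+1.5)] / 36525 = +0.006283
|∇h| = √(0.001437² + 0.006283²) = 0.006445
Seepage velocity v = K·i/n = 2.8 × 0.006445 / 0.12 = 0.1504 m/day.

0.15 m/day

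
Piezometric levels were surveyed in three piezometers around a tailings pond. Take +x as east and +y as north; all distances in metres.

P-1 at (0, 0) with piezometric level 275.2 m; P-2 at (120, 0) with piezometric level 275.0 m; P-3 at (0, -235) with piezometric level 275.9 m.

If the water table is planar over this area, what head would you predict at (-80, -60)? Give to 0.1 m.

∂h/∂x = (275.0 − 275.2) / (120 − 0) = -0.001667
∂h/∂y = (275.9 − 275.2) / (-235 − 0) = -0.002979
h(-80, -60) = 275.2 + (-0.001667)·(-80) + (-0.002979)·(-60) = 275.2 +0.133 +0.179 = 275.512 m.

275.5 m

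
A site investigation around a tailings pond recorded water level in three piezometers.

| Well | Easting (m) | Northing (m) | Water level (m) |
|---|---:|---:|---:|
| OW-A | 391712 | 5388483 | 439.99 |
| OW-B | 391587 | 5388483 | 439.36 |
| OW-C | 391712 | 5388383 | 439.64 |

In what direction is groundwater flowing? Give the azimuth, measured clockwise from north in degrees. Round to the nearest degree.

235°

∂h/∂x = (439.36 − 439.99) / (391587 − 391712) = +0.005040
∂h/∂y = (439.64 − 439.99) / (5388383 − 5388483) = +0.003500
Flow direction (−∇h) has components (-0.005040 E, -0.003500 N).
Azimuth = atan2(E, N) = atan2(-0.005040, -0.003500) = 235.2° ≈ 235°.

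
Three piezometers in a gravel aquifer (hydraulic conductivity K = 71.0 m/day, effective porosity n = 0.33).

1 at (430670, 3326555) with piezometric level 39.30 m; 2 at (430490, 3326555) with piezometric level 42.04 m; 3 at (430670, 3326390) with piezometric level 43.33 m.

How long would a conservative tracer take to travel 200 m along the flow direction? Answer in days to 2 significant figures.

32 days

∂h/∂x = (42.04 − 39.30) / (430490 − 430670) = -0.01522
∂h/∂y = (43.33 − 39.30) / (3326390 − 3326555) = -0.02442
|∇h| = √(-0.01522² + -0.02442²) = 0.02877
Seepage velocity v = K·i/n = 71.0 × 0.02877 / 0.33 = 6.19 m/day.
t = 200 / 6.19 = 32.31 days.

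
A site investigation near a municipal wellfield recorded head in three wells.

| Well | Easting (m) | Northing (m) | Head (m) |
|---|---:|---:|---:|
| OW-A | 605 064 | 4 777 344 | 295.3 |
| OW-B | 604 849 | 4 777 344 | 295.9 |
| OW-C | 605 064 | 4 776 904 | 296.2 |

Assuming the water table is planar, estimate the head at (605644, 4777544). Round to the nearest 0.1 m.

∂h/∂x = (295.9 − 295.3) / (604849 − 605064) = -0.002791
∂h/∂y = (296.2 − 295.3) / (4776904 − 4777344) = -0.002045
h(605644, 4777544) = 295.3 + (-0.002791)·(580) + (-0.002045)·(200) = 295.3 -1.619 -0.409 = 293.272 m.

293.3 m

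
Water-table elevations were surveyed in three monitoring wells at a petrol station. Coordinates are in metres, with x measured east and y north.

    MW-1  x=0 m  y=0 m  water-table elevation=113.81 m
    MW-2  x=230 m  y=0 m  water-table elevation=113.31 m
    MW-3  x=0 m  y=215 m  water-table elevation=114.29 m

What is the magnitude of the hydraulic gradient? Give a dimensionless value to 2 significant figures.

∂h/∂x = (113.31 − 113.81) / (230 − 0) = -0.002174
∂h/∂y = (114.29 − 113.81) / (215 − 0) = +0.002233
|∇h| = √(-0.002174² + 0.002233²) = 0.003116

0.0031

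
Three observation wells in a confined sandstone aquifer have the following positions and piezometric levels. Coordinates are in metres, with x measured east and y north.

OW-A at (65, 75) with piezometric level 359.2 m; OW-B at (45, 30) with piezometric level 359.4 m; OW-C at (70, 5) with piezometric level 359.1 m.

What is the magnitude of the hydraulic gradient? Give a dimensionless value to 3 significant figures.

0.0114

With h = a·x + b·y + c and OW-A as origin, the differences give:
  (-20)·a + (-45)·b = +0.2
  5·a + (-70)·b = -0.1
Eliminate b (×(-70) and ×(-45), subtract): 1625·a = -18.50 → a = ∂h/∂x = -0.01138
Back-substitute: b = ∂h/∂y = +0.0006154.
|∇h| = √(-0.01138² + 0.0006154²) = 0.0114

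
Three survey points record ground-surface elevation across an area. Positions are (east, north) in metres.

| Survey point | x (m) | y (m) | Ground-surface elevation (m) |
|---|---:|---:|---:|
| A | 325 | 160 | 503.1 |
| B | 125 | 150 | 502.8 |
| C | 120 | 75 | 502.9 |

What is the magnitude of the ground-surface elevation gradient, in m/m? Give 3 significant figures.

0.00213 m/m

Three-point gradient (reference A): Δ to B = (-200, -10, -0.3), Δ to C = (-205, -85, -0.2).
∂z/∂x = +0.001572, ∂z/∂y = -0.001438 (det = 14950).
|∇f| = √(0.001572² + -0.001438²) = 0.00213 m/m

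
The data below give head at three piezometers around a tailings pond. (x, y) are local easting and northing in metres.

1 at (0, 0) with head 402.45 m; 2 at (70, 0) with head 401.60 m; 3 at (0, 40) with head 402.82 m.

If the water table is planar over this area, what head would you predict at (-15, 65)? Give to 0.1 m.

403.2 m

∂h/∂x = (401.60 − 402.45) / (70 − 0) = -0.01214
∂h/∂y = (402.82 − 402.45) / (40 − 0) = +0.009250
h(-15, 65) = 402.45 + (-0.01214)·(-15) + (+0.009250)·(65) = 402.45 +0.182 +0.601 = 403.233 m.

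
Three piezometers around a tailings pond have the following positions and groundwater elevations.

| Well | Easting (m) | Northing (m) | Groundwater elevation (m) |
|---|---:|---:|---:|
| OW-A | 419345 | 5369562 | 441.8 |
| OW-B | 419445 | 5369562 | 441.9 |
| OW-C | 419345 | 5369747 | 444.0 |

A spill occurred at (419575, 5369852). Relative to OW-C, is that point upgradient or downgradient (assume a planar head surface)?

∂h/∂x = (441.9 − 441.8) / (419445 − 419345) = +0.0010000
∂h/∂y = (444.0 − 441.8) / (5369747 − 5369562) = +0.01189
Head at (419575, 5369852) = 441.8 + (+0.0010000)·(230) + (+0.01189)·(290) = 445.48 m.
That is higher than the 444.0 m at OW-C, so the point is upgradient.

upgradient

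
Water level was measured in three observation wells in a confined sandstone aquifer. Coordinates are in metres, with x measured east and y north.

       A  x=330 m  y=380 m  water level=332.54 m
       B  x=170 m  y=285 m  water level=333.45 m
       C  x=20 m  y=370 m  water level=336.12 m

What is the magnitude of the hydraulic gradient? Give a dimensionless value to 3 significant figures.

0.0158

With h = a·x + b·y + c and A as origin, the differences give:
  (-160)·a + (-95)·b = +0.91
  (-310)·a + (-10)·b = +3.58
Eliminate b (×(-10) and ×(-95), subtract): -27850·a = 331.000 → a = ∂h/∂x = -0.01189
Back-substitute: b = ∂h/∂y = +0.01044.
|∇h| = √(-0.01189² + 0.01044²) = 0.01582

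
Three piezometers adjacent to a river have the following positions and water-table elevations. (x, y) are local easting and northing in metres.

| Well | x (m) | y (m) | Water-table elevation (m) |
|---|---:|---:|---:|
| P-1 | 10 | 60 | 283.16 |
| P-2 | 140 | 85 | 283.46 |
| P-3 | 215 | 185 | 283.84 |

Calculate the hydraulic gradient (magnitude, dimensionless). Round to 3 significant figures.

0.00304

With h = a·x + b·y + c and P-1 as origin, the differences give:
  130·a + 25·b = +0.30
  205·a + 125·b = +0.68
Eliminate b (×125 and ×25, subtract): 11125·a = 20.500 → a = ∂h/∂x = +0.001843
Back-substitute: b = ∂h/∂y = +0.002418.
|∇h| = √(0.001843² + 0.002418²) = 0.00304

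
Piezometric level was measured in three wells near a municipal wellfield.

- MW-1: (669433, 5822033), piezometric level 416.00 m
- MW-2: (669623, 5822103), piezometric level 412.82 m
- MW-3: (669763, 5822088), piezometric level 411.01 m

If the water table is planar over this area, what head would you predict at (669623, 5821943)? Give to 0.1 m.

With h = a·x + b·y + c and MW-1 as origin, the differences give:
  190·a + 70·b = -3.18
  330·a + 55·b = -4.99
Eliminate b (×55 and ×70, subtract): -12650·a = 174.400 → a = ∂h/∂x = -0.01379
Back-substitute: b = ∂h/∂y = -0.008008.
h(669623, 5821943) = 416.00 + (-0.01379)·(190) + (-0.008008)·(-90) = 416.00 -2.619 +0.721 = 414.101 m.

414.1 m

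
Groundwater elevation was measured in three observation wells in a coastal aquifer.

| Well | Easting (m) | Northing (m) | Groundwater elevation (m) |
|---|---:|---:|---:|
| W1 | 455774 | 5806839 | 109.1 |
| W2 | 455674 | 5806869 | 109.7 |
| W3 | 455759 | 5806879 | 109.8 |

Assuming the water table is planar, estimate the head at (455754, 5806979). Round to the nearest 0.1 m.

111.5 m

Differences from W1: to W2 (Δx, Δy, Δh) = (-100, 30, +0.6); to W3 = (-15, 40, +0.7).
Determinant of the coordinate differences = (-100)·40 − (-15)·30 = -3550.
∂h/∂x = [(+0.6)·40 − (+0.7)·30] / -3550 = -0.0008451
∂h/∂y = [(-100)·(+0.7) − (-15)·(+0.6)] / -3550 = +0.01718
h(455754, 5806979) = 109.1 + (-0.0008451)·(-20) + (+0.01718)·(140) = 109.1 +0.017 +2.406 = 111.523 m.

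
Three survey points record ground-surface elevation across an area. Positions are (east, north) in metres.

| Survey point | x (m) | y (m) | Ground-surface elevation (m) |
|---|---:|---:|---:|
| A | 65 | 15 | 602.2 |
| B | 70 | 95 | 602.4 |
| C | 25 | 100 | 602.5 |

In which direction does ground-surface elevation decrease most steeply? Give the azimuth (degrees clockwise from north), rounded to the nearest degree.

Differences from A: to B (Δx, Δy, Δh) = (5, 80, +0.2); to C = (-40, 85, +0.3).
Solve a·Δx + b·Δy = Δz: det = 5·85 − (-40)·80 = 3625.
∂z/∂x = [(+0.2)·85 − (+0.3)·80] / 3625 = -0.001931
∂z/∂y = [5·(+0.3) − (-40)·(+0.2)] / 3625 = +0.002621
Steepest decrease is along −∇f: components (+0.001931 E, -0.002621 N).
Azimuth = atan2(+0.001931, -0.002621) = 143.6° ≈ 144°.

144°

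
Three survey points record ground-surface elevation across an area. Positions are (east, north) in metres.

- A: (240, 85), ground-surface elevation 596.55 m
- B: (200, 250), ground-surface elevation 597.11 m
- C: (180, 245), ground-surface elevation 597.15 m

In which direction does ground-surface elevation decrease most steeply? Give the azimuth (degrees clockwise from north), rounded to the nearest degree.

Taking A as reference: B−A = (-40, 165, +0.56); C−A = (-60, 160, +0.60).
Solve a·Δx + b·Δy = Δz: det = (-40)·160 − (-60)·165 = 3500.
∂z/∂x = [(+0.56)·160 − (+0.60)·165] / 3500 = -0.002686
∂z/∂y = [(-40)·(+0.60) − (-60)·(+0.56)] / 3500 = +0.002743
Steepest decrease is along −∇f: components (+0.002686 E, -0.002743 N).
Azimuth = atan2(+0.002686, -0.002743) = 135.6° ≈ 136°.

136°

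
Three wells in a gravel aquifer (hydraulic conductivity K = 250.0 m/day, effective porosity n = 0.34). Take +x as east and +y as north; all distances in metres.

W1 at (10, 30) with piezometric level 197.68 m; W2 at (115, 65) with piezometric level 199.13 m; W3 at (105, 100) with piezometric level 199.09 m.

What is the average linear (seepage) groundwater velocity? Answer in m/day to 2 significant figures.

Taking W1 as reference: W2−W1 = (105, 35, +1.45); W3−W1 = (95, 70, +1.41).
Determinant of the coordinate differences = 105·70 − 95·35 = 4025.
∂h/∂x = [(+1.45)·70 − (+1.41)·35] / 4025 = +0.01296
∂h/∂y = [105·(+1.41) − 95·(+1.45)] / 4025 = +0.002559
|∇h| = √(0.01296² + 0.002559²) = 0.01321
Seepage velocity v = K·i/n = 250.0 × 0.01321 / 0.34 = 9.713 m/day.

9.7 m/day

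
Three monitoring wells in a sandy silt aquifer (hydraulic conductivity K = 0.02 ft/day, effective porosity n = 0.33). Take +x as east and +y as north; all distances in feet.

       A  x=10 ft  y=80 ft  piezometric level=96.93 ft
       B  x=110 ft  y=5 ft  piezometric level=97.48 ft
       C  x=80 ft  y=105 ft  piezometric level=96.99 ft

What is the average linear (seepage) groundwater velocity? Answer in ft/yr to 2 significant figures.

Taking A as reference: B−A = (100, -75, +0.55); C−A = (70, 25, +0.06).
Solve a·Δx + b·Δy = Δh: det = 100·25 − 70·(-75) = 7750.
∂h/∂x = [(+0.55)·25 − (+0.06)·(-75)] / 7750 = +0.002355
∂h/∂y = [100·(+0.06) − 70·(+0.55)] / 7750 = -0.004194
|∇h| = √(0.002355² + -0.004194²) = 0.00481
Seepage velocity v = K·i/n = 0.02 × 0.00481 / 0.33 = 0.0002915 ft/day = 0.1065 ft/yr.

0.11 ft/yr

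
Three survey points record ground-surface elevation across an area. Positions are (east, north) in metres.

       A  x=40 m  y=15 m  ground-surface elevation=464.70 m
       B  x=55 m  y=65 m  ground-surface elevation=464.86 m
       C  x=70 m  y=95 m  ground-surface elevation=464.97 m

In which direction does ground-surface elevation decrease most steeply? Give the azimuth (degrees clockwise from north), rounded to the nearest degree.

Taking A as reference: B−A = (15, 50, +0.16); C−A = (30, 80, +0.27).
Solve a·Δx + b·Δy = Δz: det = 15·80 − 30·50 = -300.
∂z/∂x = [(+0.16)·80 − (+0.27)·50] / -300 = +0.002333
∂z/∂y = [15·(+0.27) − 30·(+0.16)] / -300 = +0.002500
Steepest decrease is along −∇f: components (-0.002333 E, -0.002500 N).
Azimuth = atan2(-0.002333, -0.002500) = 223.0° ≈ 223°.

223°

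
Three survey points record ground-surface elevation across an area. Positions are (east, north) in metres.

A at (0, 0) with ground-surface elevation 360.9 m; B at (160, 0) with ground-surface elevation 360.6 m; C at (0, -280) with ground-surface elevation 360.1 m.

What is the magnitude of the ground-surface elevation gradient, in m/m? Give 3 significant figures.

0.00342 m/m

∂z/∂x = (360.6 − 360.9) / (160 − 0) = -0.001875
∂z/∂y = (360.1 − 360.9) / (-280 − 0) = +0.002857
|∇f| = √(-0.001875² + 0.002857²) = 0.003417 m/m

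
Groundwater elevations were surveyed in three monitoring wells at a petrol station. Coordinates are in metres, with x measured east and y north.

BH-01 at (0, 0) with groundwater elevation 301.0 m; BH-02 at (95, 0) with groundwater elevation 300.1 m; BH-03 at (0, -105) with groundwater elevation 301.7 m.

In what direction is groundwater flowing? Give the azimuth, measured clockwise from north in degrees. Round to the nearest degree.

∂h/∂x = (300.1 − 301.0) / (95 − 0) = -0.009474
∂h/∂y = (301.7 − 301.0) / (-105 − 0) = -0.006667
Flow direction (−∇h) has components (+0.009474 E, +0.006667 N).
Azimuth = atan2(E, N) = atan2(+0.009474, +0.006667) = 54.9° ≈ 055°.

055°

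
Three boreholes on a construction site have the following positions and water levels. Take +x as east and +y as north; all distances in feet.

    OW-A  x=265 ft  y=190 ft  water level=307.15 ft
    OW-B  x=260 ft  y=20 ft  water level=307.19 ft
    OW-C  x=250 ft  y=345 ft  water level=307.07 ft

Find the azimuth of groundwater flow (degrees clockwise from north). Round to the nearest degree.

278°

Differences from OW-A: to OW-B (Δx, Δy, Δh) = (-5, -170, +0.04); to OW-C = (-15, 155, -0.08).
Determinant of the coordinate differences = (-5)·155 − (-15)·(-170) = -3325.
∂h/∂x = [(+0.04)·155 − (-0.08)·(-170)] / -3325 = +0.002226
∂h/∂y = [(-5)·(-0.08) − (-15)·(+0.04)] / -3325 = -0.0003008
Flow direction (−∇h) has components (-0.002226 E, +0.0003008 N).
Azimuth = atan2(E, N) = atan2(-0.002226, +0.0003008) = 277.7° ≈ 278°.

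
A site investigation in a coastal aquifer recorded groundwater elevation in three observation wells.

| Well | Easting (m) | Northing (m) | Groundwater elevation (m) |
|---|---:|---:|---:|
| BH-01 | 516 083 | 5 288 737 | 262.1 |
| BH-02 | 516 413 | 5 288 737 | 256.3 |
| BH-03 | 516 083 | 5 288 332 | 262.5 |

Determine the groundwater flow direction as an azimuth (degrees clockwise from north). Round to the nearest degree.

∂h/∂x = (256.3 − 262.1) / (516413 − 516083) = -0.01758
∂h/∂y = (262.5 − 262.1) / (5288332 − 5288737) = -0.0009877
Flow direction (−∇h) has components (+0.01758 E, +0.0009877 N).
Azimuth = atan2(E, N) = atan2(+0.01758, +0.0009877) = 86.8° ≈ 087°.

087°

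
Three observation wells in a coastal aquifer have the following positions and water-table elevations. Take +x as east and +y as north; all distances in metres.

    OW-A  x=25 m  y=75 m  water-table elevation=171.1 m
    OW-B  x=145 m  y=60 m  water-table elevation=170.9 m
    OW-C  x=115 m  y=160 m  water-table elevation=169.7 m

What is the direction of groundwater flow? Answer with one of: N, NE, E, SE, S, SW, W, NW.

Differences from OW-A: to OW-B (Δx, Δy, Δh) = (120, -15, -0.2); to OW-C = (90, 85, -1.4).
Solve a·Δx + b·Δy = Δh: det = 120·85 − 90·(-15) = 11550.
∂h/∂x = [(-0.2)·85 − (-1.4)·(-15)] / 11550 = -0.003290
∂h/∂y = [120·(-1.4) − 90·(-0.2)] / 11550 = -0.01299
Flow = −∇h = (+0.003290 east, +0.01299 north), which points north.

N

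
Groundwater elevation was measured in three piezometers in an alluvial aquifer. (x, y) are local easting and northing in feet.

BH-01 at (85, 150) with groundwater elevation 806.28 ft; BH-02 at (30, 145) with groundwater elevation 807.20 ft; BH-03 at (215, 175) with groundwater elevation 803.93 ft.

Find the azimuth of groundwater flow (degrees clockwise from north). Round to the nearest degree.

Three-point gradient (reference BH-01): Δ to BH-02 = (-55, -5, +0.92), Δ to BH-03 = (130, 25, -2.35).
∂h/∂x = -0.01552, ∂h/∂y = -0.01331 (det = -725).
Flow direction (−∇h) has components (+0.01552 E, +0.01331 N).
Azimuth = atan2(E, N) = atan2(+0.01552, +0.01331) = 49.4° ≈ 049°.

049°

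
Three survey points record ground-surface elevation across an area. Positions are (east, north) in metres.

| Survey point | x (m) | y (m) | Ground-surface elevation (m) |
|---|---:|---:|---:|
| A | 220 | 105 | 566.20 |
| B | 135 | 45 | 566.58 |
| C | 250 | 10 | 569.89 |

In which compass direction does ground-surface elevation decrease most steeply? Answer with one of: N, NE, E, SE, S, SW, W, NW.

Taking A as reference: B−A = (-85, -60, +0.38); C−A = (30, -95, +3.69).
Solve a·Δx + b·Δy = Δz: det = (-85)·(-95) − 30·(-60) = 9875.
∂z/∂x = [(+0.38)·(-95) − (+3.69)·(-60)] / 9875 = +0.01876
∂z/∂y = [(-85)·(+3.69) − 30·(+0.38)] / 9875 = -0.03292
Steepest decrease is along −∇f = (-0.01876 E, +0.03292 N) → northwest.

NW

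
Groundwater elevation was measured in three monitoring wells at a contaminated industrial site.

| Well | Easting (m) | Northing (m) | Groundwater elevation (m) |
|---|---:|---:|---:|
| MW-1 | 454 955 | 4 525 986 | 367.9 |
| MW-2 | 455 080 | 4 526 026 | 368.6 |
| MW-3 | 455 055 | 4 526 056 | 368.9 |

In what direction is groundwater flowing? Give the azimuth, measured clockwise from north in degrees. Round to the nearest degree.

189°

With h = a·x + b·y + c and MW-1 as origin, the differences give:
  125·a + 40·b = +0.7
  100·a + 70·b = +1.0
Eliminate b (×70 and ×40, subtract): 4750·a = 9.00 → a = ∂h/∂x = +0.001895
Back-substitute: b = ∂h/∂y = +0.01158.
Flow direction (−∇h) has components (-0.001895 E, -0.01158 N).
Azimuth = atan2(E, N) = atan2(-0.001895, -0.01158) = 189.3° ≈ 189°.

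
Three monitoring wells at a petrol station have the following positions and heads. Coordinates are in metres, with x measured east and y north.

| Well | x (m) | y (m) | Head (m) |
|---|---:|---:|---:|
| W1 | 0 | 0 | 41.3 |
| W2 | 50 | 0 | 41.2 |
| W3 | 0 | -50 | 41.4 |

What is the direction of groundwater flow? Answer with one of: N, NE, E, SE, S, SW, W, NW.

NE

∂h/∂x = (41.2 − 41.3) / (50 − 0) = -0.002000
∂h/∂y = (41.4 − 41.3) / (-50 − 0) = -0.002000
Flow = −∇h = (+0.002000 east, +0.002000 north), which points northeast.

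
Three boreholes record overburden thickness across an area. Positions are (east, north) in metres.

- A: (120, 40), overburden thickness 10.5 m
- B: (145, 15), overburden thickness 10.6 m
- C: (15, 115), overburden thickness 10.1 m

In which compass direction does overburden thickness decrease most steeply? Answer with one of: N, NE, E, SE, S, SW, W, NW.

W

Differences from A: to B (Δx, Δy, Δh) = (25, -25, +0.1); to C = (-105, 75, -0.4).
Determinant of the coordinate differences = 25·75 − (-105)·(-25) = -750.
∂d/∂x = [(+0.1)·75 − (-0.4)·(-25)] / -750 = +0.003333
∂d/∂y = [25·(-0.4) − (-105)·(+0.1)] / -750 = -0.0006667
Steepest decrease is along −∇f = (-0.003333 E, +0.0006667 N) → west.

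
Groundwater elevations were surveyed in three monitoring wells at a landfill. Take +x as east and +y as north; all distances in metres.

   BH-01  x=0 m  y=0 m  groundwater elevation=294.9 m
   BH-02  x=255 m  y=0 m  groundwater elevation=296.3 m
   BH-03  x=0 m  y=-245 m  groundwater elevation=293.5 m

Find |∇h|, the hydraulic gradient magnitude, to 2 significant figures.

0.0079

∂h/∂x = (296.3 − 294.9) / (255 − 0) = +0.005490
∂h/∂y = (293.5 − 294.9) / (-245 − 0) = +0.005714
|∇h| = √(0.005490² + 0.005714²) = 0.007924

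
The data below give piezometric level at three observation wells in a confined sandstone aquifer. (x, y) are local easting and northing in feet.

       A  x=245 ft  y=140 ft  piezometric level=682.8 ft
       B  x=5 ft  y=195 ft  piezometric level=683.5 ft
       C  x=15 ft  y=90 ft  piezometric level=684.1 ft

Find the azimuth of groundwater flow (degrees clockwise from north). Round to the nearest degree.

035°

Differences from A: to B (Δx, Δy, Δh) = (-240, 55, +0.7); to C = (-230, -50, +1.3).
Determinant of the coordinate differences = (-240)·(-50) − (-230)·55 = 24650.
∂h/∂x = [(+0.7)·(-50) − (+1.3)·55] / 24650 = -0.004320
∂h/∂y = [(-240)·(+1.3) − (-230)·(+0.7)] / 24650 = -0.006126
Flow direction (−∇h) has components (+0.004320 E, +0.006126 N).
Azimuth = atan2(E, N) = atan2(+0.004320, +0.006126) = 35.2° ≈ 035°.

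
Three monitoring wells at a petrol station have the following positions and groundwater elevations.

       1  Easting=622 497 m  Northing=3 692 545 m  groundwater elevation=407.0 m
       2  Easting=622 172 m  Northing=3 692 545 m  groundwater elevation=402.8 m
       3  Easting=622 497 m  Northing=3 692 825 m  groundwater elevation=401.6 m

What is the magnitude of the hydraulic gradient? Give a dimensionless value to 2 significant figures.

0.023

∂h/∂x = (402.8 − 407.0) / (622172 − 622497) = +0.01292
∂h/∂y = (401.6 − 407.0) / (3692825 − 3692545) = -0.01929
|∇h| = √(0.01292² + -0.01929²) = 0.02322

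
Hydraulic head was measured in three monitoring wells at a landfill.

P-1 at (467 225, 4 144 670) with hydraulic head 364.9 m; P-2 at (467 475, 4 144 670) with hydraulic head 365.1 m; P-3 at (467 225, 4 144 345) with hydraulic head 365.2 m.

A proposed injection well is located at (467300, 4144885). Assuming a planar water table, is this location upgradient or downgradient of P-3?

downgradient

∂h/∂x = (365.1 − 364.9) / (467475 − 467225) = +0.0008000
∂h/∂y = (365.2 − 364.9) / (4144345 − 4144670) = -0.0009231
Head at (467300, 4144885) = 364.9 + (+0.0008000)·(75) + (-0.0009231)·(215) = 364.76 m.
That is lower than the 365.2 m at P-3, so the point is downgradient.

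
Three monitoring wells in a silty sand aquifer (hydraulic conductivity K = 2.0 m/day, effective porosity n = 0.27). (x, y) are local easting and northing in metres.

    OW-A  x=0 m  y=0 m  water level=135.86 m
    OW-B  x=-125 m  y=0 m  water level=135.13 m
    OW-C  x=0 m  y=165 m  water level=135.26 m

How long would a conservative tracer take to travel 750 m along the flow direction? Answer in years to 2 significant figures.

40 years

∂h/∂x = (135.13 − 135.86) / (-125 − 0) = +0.005840
∂h/∂y = (135.26 − 135.86) / (165 − 0) = -0.003636
|∇h| = √(0.005840² + -0.003636²) = 0.006879
Seepage velocity v = K·i/n = 2.0 × 0.006879 / 0.27 = 0.05096 m/day.
t = 750 / 0.05096 = 1.472e+04 days = 40.3 years.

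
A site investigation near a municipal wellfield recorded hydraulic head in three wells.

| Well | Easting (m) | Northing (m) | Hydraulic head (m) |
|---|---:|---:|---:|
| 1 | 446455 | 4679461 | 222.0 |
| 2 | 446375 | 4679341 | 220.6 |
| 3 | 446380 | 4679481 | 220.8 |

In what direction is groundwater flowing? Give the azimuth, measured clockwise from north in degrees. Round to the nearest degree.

267°

Taking 1 as reference: 2−1 = (-80, -120, -1.4); 3−1 = (-75, 20, -1.2).
Determinant of the coordinate differences = (-80)·20 − (-75)·(-120) = -10600.
∂h/∂x = [(-1.4)·20 − (-1.2)·(-120)] / -10600 = +0.01623
∂h/∂y = [(-80)·(-1.2) − (-75)·(-1.4)] / -10600 = +0.0008491
Flow direction (−∇h) has components (-0.01623 E, -0.0008491 N).
Azimuth = atan2(E, N) = atan2(-0.01623, -0.0008491) = 267.0° ≈ 267°.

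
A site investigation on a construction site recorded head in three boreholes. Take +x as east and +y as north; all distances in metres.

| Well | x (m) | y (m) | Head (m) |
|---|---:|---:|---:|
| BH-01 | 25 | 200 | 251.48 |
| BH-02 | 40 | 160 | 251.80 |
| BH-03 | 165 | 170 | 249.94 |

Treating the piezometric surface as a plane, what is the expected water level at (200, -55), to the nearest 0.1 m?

Differences from BH-01: to BH-02 (Δx, Δy, Δh) = (15, -40, +0.32); to BH-03 = (140, -30, -1.54).
Solve a·Δx + b·Δy = Δh: det = 15·(-30) − 140·(-40) = 5150.
∂h/∂x = [(+0.32)·(-30) − (-1.54)·(-40)] / 5150 = -0.01383
∂h/∂y = [15·(-1.54) − 140·(+0.32)] / 5150 = -0.01318
h(200, -55) = 251.48 + (-0.01383)·(175) + (-0.01318)·(-255) = 251.48 -2.419 +3.362 = 252.423 m.

252.4 m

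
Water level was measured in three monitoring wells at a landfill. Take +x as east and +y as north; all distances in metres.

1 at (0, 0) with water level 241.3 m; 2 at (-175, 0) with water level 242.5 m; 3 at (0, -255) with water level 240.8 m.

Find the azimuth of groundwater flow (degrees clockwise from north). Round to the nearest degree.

106°

∂h/∂x = (242.5 − 241.3) / (-175 − 0) = -0.006857
∂h/∂y = (240.8 − 241.3) / (-255 − 0) = +0.001961
Flow direction (−∇h) has components (+0.006857 E, -0.001961 N).
Azimuth = atan2(E, N) = atan2(+0.006857, -0.001961) = 106.0° ≈ 106°.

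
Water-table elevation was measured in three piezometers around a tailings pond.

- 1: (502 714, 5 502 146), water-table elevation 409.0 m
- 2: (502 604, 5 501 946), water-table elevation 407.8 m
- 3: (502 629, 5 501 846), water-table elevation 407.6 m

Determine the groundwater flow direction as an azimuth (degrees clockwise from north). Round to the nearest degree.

With h = a·x + b·y + c and 1 as origin, the differences give:
  (-110)·a + (-200)·b = -1.2
  (-85)·a + (-300)·b = -1.4
Eliminate b (×(-300) and ×(-200), subtract): 16000·a = 80.00 → a = ∂h/∂x = +0.005000
Back-substitute: b = ∂h/∂y = +0.003250.
Flow direction (−∇h) has components (-0.005000 E, -0.003250 N).
Azimuth = atan2(E, N) = atan2(-0.005000, -0.003250) = 237.0° ≈ 237°.

237°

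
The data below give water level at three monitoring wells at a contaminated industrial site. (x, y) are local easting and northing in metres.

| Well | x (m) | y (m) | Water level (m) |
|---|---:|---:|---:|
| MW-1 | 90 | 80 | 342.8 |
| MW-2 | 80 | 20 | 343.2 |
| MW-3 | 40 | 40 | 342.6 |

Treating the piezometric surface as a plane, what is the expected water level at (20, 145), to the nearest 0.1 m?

With h = a·x + b·y + c and MW-1 as origin, the differences give:
  (-10)·a + (-60)·b = +0.4
  (-50)·a + (-40)·b = -0.2
Eliminate b (×(-40) and ×(-60), subtract): -2600·a = -28.00 → a = ∂h/∂x = +0.01077
Back-substitute: b = ∂h/∂y = -0.008462.
h(20, 145) = 342.8 + (+0.01077)·(-70) + (-0.008462)·(65) = 342.8 -0.754 -0.550 = 341.496 m.

341.5 m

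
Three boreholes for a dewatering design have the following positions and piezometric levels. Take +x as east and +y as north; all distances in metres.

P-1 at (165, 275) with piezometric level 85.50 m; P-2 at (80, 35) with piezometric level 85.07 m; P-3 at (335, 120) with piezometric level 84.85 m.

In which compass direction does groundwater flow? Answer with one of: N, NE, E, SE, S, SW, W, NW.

Differences from P-1: to P-2 (Δx, Δy, Δh) = (-85, -240, -0.43); to P-3 = (170, -155, -0.65).
Determinant of the coordinate differences = (-85)·(-155) − 170·(-240) = 53975.
∂h/∂x = [(-0.43)·(-155) − (-0.65)·(-240)] / 53975 = -0.001655
∂h/∂y = [(-85)·(-0.65) − 170·(-0.43)] / 53975 = +0.002378
Flow = −∇h = (+0.001655 east, -0.002378 north), which points southeast.

SE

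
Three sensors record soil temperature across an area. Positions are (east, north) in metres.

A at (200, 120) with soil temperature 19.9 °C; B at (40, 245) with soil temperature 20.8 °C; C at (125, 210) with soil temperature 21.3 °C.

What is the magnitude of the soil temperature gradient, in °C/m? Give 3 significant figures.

Three-point gradient (reference A): Δ to B = (-160, 125, +0.9), Δ to C = (-75, 90, +1.4).
∂T/∂x = +0.01871, ∂T/∂y = +0.03114 (det = -5025).
|∇f| = √(0.01871² + 0.03114²) = 0.03633 °C/m

0.0363 °C/m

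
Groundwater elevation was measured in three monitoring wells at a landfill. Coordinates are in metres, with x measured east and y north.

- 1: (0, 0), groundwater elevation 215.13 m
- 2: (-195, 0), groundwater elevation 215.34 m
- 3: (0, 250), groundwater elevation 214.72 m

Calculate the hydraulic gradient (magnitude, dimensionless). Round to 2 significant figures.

0.0020

∂h/∂x = (215.34 − 215.13) / (-195 − 0) = -0.001077
∂h/∂y = (214.72 − 215.13) / (250 − 0) = -0.001640
|∇h| = √(-0.001077² + -0.001640²) = 0.001962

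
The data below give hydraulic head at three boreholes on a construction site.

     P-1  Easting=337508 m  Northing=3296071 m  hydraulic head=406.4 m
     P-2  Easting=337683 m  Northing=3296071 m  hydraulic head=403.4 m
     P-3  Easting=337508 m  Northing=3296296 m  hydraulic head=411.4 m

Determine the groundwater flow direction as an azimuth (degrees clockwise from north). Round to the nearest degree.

142°

∂h/∂x = (403.4 − 406.4) / (337683 − 337508) = -0.01714
∂h/∂y = (411.4 − 406.4) / (3296296 − 3296071) = +0.02222
Flow direction (−∇h) has components (+0.01714 E, -0.02222 N).
Azimuth = atan2(E, N) = atan2(+0.01714, -0.02222) = 142.4° ≈ 142°.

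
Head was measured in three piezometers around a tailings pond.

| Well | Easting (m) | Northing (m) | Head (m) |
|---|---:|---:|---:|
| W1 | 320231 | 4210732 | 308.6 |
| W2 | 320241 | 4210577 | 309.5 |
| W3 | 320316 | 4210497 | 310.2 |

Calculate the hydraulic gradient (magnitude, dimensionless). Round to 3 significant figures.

With h = a·x + b·y + c and W1 as origin, the differences give:
  10·a + (-155)·b = +0.9
  85·a + (-235)·b = +1.6
Eliminate b (×(-235) and ×(-155), subtract): 10825·a = 36.50 → a = ∂h/∂x = +0.003372
Back-substitute: b = ∂h/∂y = -0.005589.
|∇h| = √(0.003372² + -0.005589²) = 0.006527

0.00653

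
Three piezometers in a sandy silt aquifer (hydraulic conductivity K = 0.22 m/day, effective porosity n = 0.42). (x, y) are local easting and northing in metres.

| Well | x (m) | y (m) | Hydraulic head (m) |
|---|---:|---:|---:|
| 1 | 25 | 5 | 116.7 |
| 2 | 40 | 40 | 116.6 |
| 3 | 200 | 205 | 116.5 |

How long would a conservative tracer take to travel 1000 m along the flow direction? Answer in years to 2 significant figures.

Three-point gradient (reference 1): Δ to 2 = (15, 35, -0.1), Δ to 3 = (175, 200, -0.2).
∂h/∂x = +0.004160, ∂h/∂y = -0.004640 (det = -3125).
|∇h| = √(0.004160² + -0.004640²) = 0.006232
Seepage velocity v = K·i/n = 0.22 × 0.006232 / 0.42 = 0.003264 m/day.
t = 1000 / 0.003264 = 3.064e+05 days = 839 years.

840 years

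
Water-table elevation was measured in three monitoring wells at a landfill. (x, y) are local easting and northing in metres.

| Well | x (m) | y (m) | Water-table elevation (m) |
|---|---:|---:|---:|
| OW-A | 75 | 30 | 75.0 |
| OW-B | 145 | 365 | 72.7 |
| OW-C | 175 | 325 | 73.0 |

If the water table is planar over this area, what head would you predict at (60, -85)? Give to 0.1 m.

75.8 m

With h = a·x + b·y + c and OW-A as origin, the differences give:
  70·a + 335·b = -2.3
  100·a + 295·b = -2.0
Eliminate b (×295 and ×335, subtract): -12850·a = -8.50 → a = ∂h/∂x = +0.0006615
Back-substitute: b = ∂h/∂y = -0.007004.
h(60, -85) = 75.0 + (+0.0006615)·(-15) + (-0.007004)·(-115) = 75.0 -0.010 +0.805 = 75.796 m.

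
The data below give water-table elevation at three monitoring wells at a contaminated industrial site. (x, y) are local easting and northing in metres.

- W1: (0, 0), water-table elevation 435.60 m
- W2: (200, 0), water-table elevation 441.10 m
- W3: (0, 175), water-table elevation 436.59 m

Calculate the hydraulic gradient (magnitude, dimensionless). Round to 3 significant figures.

0.0281

∂h/∂x = (441.10 − 435.60) / (200 − 0) = +0.02750
∂h/∂y = (436.59 − 435.60) / (175 − 0) = +0.005657
|∇h| = √(0.02750² + 0.005657²) = 0.02808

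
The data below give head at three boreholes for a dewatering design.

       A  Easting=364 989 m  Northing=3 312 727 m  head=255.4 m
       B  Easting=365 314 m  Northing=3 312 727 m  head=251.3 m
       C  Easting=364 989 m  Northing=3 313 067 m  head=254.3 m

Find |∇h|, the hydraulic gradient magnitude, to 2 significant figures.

∂h/∂x = (251.3 − 255.4) / (365314 − 364989) = -0.01262
∂h/∂y = (254.3 − 255.4) / (3313067 − 3312727) = -0.003235
|∇h| = √(-0.01262² + -0.003235²) = 0.01303

0.013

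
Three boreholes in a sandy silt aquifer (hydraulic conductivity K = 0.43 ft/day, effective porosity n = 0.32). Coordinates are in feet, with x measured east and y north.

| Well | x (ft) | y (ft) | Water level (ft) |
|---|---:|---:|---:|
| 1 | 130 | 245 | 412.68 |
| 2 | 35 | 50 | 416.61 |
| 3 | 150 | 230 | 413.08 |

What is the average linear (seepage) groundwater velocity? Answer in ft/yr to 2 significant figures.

Three-point gradient (reference 1): Δ to 2 = (-95, -195, +3.93), Δ to 3 = (20, -15, +0.40).
∂h/∂x = +0.003577, ∂h/∂y = -0.02190 (det = 5325).
|∇h| = √(0.003577² + -0.02190²) = 0.02219
Seepage velocity v = K·i/n = 0.43 × 0.02219 / 0.32 = 0.02982 ft/day = 10.89 ft/yr.

11 ft/yr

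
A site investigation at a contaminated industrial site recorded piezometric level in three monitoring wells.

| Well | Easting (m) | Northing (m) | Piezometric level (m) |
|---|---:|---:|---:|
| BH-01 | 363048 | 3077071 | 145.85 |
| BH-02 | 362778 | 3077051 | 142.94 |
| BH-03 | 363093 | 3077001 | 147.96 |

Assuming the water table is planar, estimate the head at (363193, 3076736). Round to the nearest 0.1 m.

With h = a·x + b·y + c and BH-01 as origin, the differences give:
  (-270)·a + (-20)·b = -2.91
  45·a + (-70)·b = +2.11
Eliminate b (×(-70) and ×(-20), subtract): 19800·a = 245.900 → a = ∂h/∂x = +0.01242
Back-substitute: b = ∂h/∂y = -0.02216.
h(363193, 3076736) = 145.85 + (+0.01242)·(145) + (-0.02216)·(-335) = 145.85 +1.801 +7.423 = 155.074 m.

155.1 m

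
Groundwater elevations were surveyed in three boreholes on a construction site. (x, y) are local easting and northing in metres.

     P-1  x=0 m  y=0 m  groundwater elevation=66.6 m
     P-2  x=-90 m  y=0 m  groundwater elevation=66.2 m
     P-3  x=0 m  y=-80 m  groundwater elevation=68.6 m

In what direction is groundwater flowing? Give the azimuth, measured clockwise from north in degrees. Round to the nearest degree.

350°

∂h/∂x = (66.2 − 66.6) / (-90 − 0) = +0.004444
∂h/∂y = (68.6 − 66.6) / (-80 − 0) = -0.02500
Flow direction (−∇h) has components (-0.004444 E, +0.02500 N).
Azimuth = atan2(E, N) = atan2(-0.004444, +0.02500) = 349.9° ≈ 350°.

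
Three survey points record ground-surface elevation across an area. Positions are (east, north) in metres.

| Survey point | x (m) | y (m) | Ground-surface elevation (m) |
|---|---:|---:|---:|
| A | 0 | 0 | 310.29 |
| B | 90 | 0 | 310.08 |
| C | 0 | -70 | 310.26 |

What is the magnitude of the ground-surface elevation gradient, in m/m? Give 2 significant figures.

∂z/∂x = (310.08 − 310.29) / (90 − 0) = -0.002333
∂z/∂y = (310.26 − 310.29) / (-70 − 0) = +0.0004286
|∇f| = √(-0.002333² + 0.0004286²) = 0.002372 m/m

0.0024 m/m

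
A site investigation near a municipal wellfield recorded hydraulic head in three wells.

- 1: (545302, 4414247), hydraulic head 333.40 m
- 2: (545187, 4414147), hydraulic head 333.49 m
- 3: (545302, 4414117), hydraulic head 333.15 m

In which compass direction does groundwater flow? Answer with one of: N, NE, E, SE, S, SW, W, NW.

Differences from 1: to 2 (Δx, Δy, Δh) = (-115, -100, +0.09); to 3 = (0, -130, -0.25).
Solve a·Δx + b·Δy = Δh: det = (-115)·(-130) − 0·(-100) = 14950.
∂h/∂x = [(+0.09)·(-130) − (-0.25)·(-100)] / 14950 = -0.002455
∂h/∂y = [(-115)·(-0.25) − 0·(+0.09)] / 14950 = +0.001923
Flow = −∇h = (+0.002455 east, -0.001923 north), which points southeast.

SE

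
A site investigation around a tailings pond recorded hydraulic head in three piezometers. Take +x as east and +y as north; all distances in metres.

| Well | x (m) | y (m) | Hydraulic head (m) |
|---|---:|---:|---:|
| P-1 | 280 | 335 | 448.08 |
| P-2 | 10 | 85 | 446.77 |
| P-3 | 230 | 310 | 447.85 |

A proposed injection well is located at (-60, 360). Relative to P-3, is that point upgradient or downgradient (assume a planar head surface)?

downgradient

With h = a·x + b·y + c and P-1 as origin, the differences give:
  (-270)·a + (-250)·b = -1.31
  (-50)·a + (-25)·b = -0.23
Eliminate b (×(-25) and ×(-250), subtract): -5750·a = -24.750 → a = ∂h/∂x = +0.004304
Back-substitute: b = ∂h/∂y = +0.0005913.
Head at (-60, 360) = 448.08 + (+0.004304)·(-340) + (+0.0005913)·(25) = 446.63 m.
That is lower than the 447.85 m at P-3, so the point is downgradient.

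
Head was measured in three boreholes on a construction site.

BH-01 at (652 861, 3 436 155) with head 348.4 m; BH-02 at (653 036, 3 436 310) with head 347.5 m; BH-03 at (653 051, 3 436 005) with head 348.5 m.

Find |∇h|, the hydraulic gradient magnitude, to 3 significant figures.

Differences from BH-01: to BH-02 (Δx, Δy, Δh) = (175, 155, -0.9); to BH-03 = (190, -150, +0.1).
Solve a·Δx + b·Δy = Δh: det = 175·(-150) − 190·155 = -55700.
∂h/∂x = [(-0.9)·(-150) − (+0.1)·155] / -55700 = -0.002145
∂h/∂y = [175·(+0.1) − 190·(-0.9)] / -55700 = -0.003384
|∇h| = √(-0.002145² + -0.003384²) = 0.004007

0.00401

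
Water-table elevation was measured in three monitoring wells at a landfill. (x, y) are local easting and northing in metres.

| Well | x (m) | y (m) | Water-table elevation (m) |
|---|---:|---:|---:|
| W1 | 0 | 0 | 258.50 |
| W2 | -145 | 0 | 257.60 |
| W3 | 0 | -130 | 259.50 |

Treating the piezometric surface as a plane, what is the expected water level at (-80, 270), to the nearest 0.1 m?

255.9 m

∂h/∂x = (257.60 − 258.50) / (-145 − 0) = +0.006207
∂h/∂y = (259.50 − 258.50) / (-130 − 0) = -0.007692
h(-80, 270) = 258.50 + (+0.006207)·(-80) + (-0.007692)·(270) = 258.50 -0.497 -2.077 = 255.927 m.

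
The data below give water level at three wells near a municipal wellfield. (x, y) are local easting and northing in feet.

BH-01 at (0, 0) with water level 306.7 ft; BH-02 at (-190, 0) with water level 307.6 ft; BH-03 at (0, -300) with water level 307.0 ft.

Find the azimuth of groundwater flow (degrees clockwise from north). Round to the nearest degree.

∂h/∂x = (307.6 − 306.7) / (-190 − 0) = -0.004737
∂h/∂y = (307.0 − 306.7) / (-300 − 0) = -0.001000
Flow direction (−∇h) has components (+0.004737 E, +0.001000 N).
Azimuth = atan2(E, N) = atan2(+0.004737, +0.001000) = 78.1° ≈ 078°.

078°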